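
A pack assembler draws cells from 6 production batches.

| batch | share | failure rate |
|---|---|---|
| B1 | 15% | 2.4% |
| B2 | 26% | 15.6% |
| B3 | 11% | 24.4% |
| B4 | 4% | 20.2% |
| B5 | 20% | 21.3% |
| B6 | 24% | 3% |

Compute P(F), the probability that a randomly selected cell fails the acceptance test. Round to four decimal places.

0.1289

P(F) = P(F|B1)·P(B1) + P(F|B2)·P(B2) + P(F|B3)·P(B3) + P(F|B4)·P(B4) + P(F|B5)·P(B5) + P(F|B6)·P(B6)
      = 0.024·0.15 + 0.156·0.26 + 0.244·0.11 + 0.202·0.04 + 0.213·0.2 + 0.03·0.24
      = 0.0036 + 0.04056 + 0.02684 + 0.00808 + 0.0426 + 0.0072 = 0.12888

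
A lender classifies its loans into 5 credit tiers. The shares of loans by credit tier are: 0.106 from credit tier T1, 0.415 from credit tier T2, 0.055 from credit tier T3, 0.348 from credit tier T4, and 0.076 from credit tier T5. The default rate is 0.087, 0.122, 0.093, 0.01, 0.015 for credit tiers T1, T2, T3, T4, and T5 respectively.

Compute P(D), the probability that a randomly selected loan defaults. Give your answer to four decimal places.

P(D) ≈ 0.0696

P(D) = P(D|T1)·P(T1) + P(D|T2)·P(T2) + P(D|T3)·P(T3) + P(D|T4)·P(T4) + P(D|T5)·P(T5)
      = 0.087·0.106 + 0.122·0.415 + 0.093·0.055 + 0.01·0.348 + 0.015·0.076
      = 0.009222 + 0.05063 + 0.005115 + 0.00348 + 0.00114 = 0.069587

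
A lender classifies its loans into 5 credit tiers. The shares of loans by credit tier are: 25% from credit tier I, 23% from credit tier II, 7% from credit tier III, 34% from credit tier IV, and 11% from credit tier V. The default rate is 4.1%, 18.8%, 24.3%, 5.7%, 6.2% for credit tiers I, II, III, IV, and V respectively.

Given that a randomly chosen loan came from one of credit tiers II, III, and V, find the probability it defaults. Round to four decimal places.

0.1636

Let S = {II, III, V}.
P(S) = 0.23 + 0.07 + 0.11 = 0.41.
P(D ∩ S) = 0.188·0.23 + 0.243·0.07 + 0.062·0.11 = 0.04324 + 0.01701 + 0.00682 = 0.06707.
P(D | S) = 0.06707 / 0.41 = 0.163585…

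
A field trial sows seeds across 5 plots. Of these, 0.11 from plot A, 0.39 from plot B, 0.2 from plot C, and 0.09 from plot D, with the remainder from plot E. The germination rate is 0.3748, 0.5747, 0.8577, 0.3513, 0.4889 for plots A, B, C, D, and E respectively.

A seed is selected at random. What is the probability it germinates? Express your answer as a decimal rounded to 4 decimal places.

P(E) = 1 − (0.11 + 0.39 + 0.2 + 0.09) = 0.21.
By the law of total probability,
P(G) = P(G|A)·P(A) + P(G|B)·P(B) + P(G|C)·P(C) + P(G|D)·P(D) + P(G|E)·P(E)
      = 0.3748·0.11 + 0.5747·0.39 + 0.8577·0.2 + 0.3513·0.09 + 0.4889·0.21
      = 0.041228 + 0.224133 + 0.17154 + 0.031617 + 0.102669 = 0.571187

0.5712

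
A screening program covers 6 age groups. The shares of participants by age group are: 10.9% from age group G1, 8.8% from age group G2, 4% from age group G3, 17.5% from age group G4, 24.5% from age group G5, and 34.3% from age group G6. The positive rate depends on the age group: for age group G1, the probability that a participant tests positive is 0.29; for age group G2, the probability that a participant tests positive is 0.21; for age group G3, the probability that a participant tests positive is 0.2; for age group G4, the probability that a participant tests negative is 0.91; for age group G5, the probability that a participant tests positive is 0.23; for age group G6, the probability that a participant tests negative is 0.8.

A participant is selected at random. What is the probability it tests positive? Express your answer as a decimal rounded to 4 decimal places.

P(T|G4) = 1 − 0.91 = 0.09.
P(T|G6) = 1 − 0.8 = 0.2.
P(T) = P(T|G1)·P(G1) + P(T|G2)·P(G2) + P(T|G3)·P(G3) + P(T|G4)·P(G4) + P(T|G5)·P(G5) + P(T|G6)·P(G6)
      = 0.29·0.109 + 0.21·0.088 + 0.2·0.04 + 0.09·0.175 + 0.23·0.245 + 0.2·0.343
      = 0.03161 + 0.01848 + 0.008 + 0.01575 + 0.05635 + 0.0686 = 0.19879

0.1988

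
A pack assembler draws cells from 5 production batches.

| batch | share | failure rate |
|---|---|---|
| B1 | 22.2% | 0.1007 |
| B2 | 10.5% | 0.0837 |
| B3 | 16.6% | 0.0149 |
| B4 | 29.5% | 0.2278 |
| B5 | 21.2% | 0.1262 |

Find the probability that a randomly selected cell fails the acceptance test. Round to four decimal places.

P(F) ≈ 0.1276

By the law of total probability,
P(F) = P(F|B1)·P(B1) + P(F|B2)·P(B2) + P(F|B3)·P(B3) + P(F|B4)·P(B4) + P(F|B5)·P(B5)
      = 0.1007·0.222 + 0.0837·0.105 + 0.0149·0.166 + 0.2278·0.295 + 0.1262·0.212
      = 0.0223554 + 0.0087885 + 0.0024734 + 0.067201 + 0.0267544 = 0.1275727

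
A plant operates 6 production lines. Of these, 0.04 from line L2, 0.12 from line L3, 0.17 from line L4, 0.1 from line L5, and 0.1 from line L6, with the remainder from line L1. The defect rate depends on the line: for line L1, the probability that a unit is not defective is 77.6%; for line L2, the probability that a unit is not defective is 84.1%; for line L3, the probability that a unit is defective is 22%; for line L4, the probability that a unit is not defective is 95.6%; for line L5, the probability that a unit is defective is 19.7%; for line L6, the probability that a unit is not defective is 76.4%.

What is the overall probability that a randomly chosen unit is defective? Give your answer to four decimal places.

P(L1) = 1 − (0.04 + 0.12 + 0.17 + 0.1 + 0.1) = 0.47.
P(D|L1) = 1 − 0.776 = 0.224.
P(D|L2) = 1 − 0.841 = 0.159.
P(D|L4) = 1 − 0.956 = 0.044.
P(D|L6) = 1 − 0.764 = 0.236.
Summing over the partition,
P(D) = P(D|L1)·P(L1) + P(D|L2)·P(L2) + P(D|L3)·P(L3) + P(D|L4)·P(L4) + P(D|L5)·P(L5) + P(D|L6)·P(L6)
      = 0.224·0.47 + 0.159·0.04 + 0.22·0.12 + 0.044·0.17 + 0.197·0.1 + 0.236·0.1
      = 0.10528 + 0.00636 + 0.0264 + 0.00748 + 0.0197 + 0.0236 = 0.18882

0.1888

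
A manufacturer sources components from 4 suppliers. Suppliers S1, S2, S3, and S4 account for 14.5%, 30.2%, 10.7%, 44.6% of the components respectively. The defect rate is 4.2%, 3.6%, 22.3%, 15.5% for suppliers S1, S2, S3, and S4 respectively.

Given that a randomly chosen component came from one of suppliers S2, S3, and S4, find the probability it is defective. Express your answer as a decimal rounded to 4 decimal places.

P(D|S) ≈ 0.1215

Let S = {S2, S3, S4}.
P(S) = 0.302 + 0.107 + 0.446 = 0.855.
P(D ∩ S) = 0.036·0.302 + 0.223·0.107 + 0.155·0.446 = 0.010872 + 0.023861 + 0.06913 = 0.103863.
P(D | S) = 0.103863 / 0.855 = 0.121477…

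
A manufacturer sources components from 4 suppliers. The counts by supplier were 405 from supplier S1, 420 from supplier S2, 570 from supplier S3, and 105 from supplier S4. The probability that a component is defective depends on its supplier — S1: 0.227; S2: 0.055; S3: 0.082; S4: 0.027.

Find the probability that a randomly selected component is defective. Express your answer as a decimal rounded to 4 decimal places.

Total: 405 + 420 + 570 + 105 = 1500.
P(S1) = 405/1500 = 0.27. P(S2) = 420/1500 = 0.28. P(S3) = 570/1500 = 0.38. P(S4) = 105/1500 = 0.07.
P(D) = P(D|S1)·P(S1) + P(D|S2)·P(S2) + P(D|S3)·P(S3) + P(D|S4)·P(S4)
      = 0.227·0.27 + 0.055·0.28 + 0.082·0.38 + 0.027·0.07
      = 0.06129 + 0.0154 + 0.03116 + 0.00189 = 0.10974

0.1097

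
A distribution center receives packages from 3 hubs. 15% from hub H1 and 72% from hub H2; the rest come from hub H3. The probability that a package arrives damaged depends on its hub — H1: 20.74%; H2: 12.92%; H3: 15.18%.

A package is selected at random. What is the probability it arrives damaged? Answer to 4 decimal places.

0.1439

P(H3) = 1 − (0.15 + 0.72) = 0.13.
Summing over the partition,
P(D) = P(D|H1)·P(H1) + P(D|H2)·P(H2) + P(D|H3)·P(H3)
      = 0.2074·0.15 + 0.1292·0.72 + 0.1518·0.13
      = 0.03111 + 0.093024 + 0.019734 = 0.143868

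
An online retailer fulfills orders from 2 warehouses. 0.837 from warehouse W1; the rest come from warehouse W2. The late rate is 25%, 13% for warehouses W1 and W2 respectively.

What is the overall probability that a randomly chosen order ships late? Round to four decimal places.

P(W2) = 1 − (0.837) = 0.163.
By the law of total probability,
P(L) = P(L|W1)·P(W1) + P(L|W2)·P(W2)
      = 0.25·0.837 + 0.13·0.163
      = 0.20925 + 0.02119 = 0.23044

0.2304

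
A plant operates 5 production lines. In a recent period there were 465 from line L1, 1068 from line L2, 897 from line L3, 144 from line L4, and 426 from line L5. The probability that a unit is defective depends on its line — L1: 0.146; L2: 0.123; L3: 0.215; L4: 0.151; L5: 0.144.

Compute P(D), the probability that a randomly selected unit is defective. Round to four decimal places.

P(D) ≈ 0.1584

Total: 465 + 1068 + 897 + 144 + 426 = 3000.
P(L1) = 465/3000 = 0.155. P(L2) = 1068/3000 = 0.356. P(L3) = 897/3000 = 0.299. P(L4) = 144/3000 = 0.048. P(L5) = 426/3000 = 0.142.
Using total probability over the partition,
P(D) = P(D|L1)·P(L1) + P(D|L2)·P(L2) + P(D|L3)·P(L3) + P(D|L4)·P(L4) + P(D|L5)·P(L5)
      = 0.146·0.155 + 0.123·0.356 + 0.215·0.299 + 0.151·0.048 + 0.144·0.142
      = 0.02263 + 0.043788 + 0.064285 + 0.007248 + 0.020448 = 0.158399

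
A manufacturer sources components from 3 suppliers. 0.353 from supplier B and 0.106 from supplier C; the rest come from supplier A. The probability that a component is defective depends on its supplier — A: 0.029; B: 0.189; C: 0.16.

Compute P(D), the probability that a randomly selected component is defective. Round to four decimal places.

P(D) ≈ 0.0994

P(A) = 1 − (0.353 + 0.106) = 0.541.
Summing over the partition,
P(D) = P(D|A)·P(A) + P(D|B)·P(B) + P(D|C)·P(C)
      = 0.029·0.541 + 0.189·0.353 + 0.16·0.106
      = 0.015689 + 0.066717 + 0.01696 = 0.099366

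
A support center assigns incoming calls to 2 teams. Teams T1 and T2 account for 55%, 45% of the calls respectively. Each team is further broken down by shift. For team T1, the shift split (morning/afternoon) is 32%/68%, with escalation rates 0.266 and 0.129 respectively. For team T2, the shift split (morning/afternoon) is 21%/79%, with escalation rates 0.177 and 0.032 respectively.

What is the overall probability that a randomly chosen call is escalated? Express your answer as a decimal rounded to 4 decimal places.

0.1232

P(E|T1) = 0.32·0.266 + 0.68·0.129 = 0.08512 + 0.08772 = 0.17284
P(E|T2) = 0.21·0.177 + 0.79·0.032 = 0.03717 + 0.02528 = 0.06245
Then overall,
P(E) = 0.55·0.17284 + 0.45·0.06245
      = 0.095062 + 0.0281025 = 0.1231645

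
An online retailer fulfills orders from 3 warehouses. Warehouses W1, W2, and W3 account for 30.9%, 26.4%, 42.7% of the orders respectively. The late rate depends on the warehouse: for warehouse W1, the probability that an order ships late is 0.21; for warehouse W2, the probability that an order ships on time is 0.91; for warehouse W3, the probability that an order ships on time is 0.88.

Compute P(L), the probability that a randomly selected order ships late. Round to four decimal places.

0.1399

P(L|W2) = 1 − 0.91 = 0.09.
P(L|W3) = 1 − 0.88 = 0.12.
P(L) = P(L|W1)·P(W1) + P(L|W2)·P(W2) + P(L|W3)·P(W3)
      = 0.21·0.309 + 0.09·0.264 + 0.12·0.427
      = 0.06489 + 0.02376 + 0.05124 = 0.13989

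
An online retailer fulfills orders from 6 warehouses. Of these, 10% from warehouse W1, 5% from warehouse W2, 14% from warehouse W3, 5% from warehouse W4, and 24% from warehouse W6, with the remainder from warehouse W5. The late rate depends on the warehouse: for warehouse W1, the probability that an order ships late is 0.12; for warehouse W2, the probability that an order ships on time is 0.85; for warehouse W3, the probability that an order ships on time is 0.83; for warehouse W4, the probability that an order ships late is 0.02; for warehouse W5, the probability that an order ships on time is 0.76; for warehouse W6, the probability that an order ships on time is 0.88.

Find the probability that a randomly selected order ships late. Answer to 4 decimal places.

P(W5) = 1 − (0.1 + 0.05 + 0.14 + 0.05 + 0.24) = 0.42.
P(L|W2) = 1 − 0.85 = 0.15.
P(L|W3) = 1 − 0.83 = 0.17.
P(L|W5) = 1 − 0.76 = 0.24.
P(L|W6) = 1 − 0.88 = 0.12.
P(L) = P(L|W1)·P(W1) + P(L|W2)·P(W2) + P(L|W3)·P(W3) + P(L|W4)·P(W4) + P(L|W5)·P(W5) + P(L|W6)·P(W6)
      = 0.12·0.1 + 0.15·0.05 + 0.17·0.14 + 0.02·0.05 + 0.24·0.42 + 0.12·0.24
      = 0.012 + 0.0075 + 0.0238 + 0.001 + 0.1008 + 0.0288 = 0.1739

0.1739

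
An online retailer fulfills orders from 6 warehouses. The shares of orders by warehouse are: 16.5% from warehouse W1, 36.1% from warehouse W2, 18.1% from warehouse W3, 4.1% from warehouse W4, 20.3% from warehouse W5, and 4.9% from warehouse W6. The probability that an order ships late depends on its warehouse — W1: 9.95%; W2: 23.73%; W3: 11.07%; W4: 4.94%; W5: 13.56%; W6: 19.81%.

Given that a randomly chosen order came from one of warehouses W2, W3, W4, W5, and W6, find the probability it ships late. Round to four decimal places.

Let S = {W2, W3, W4, W5, W6}.
P(S) = 0.361 + 0.181 + 0.041 + 0.203 + 0.049 = 0.835.
P(L ∩ S) = 0.2373·0.361 + 0.1107·0.181 + 0.0494·0.041 + 0.1356·0.203 + 0.1981·0.049 = 0.0856653 + 0.0200367 + 0.0020254 + 0.0275268 + 0.0097069 = 0.1449611.
P(L | S) = 0.1449611 / 0.835 = 0.173606…

P(L|S) ≈ 0.1736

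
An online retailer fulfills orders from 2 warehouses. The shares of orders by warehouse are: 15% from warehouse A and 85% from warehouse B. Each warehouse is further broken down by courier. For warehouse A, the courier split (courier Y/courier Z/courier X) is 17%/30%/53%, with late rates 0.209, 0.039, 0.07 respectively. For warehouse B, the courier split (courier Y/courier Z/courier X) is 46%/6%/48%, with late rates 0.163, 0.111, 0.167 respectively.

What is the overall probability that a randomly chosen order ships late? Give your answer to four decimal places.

P(L) ≈ 0.1502

P(L|A) = 0.17·0.209 + 0.3·0.039 + 0.53·0.07 = 0.03553 + 0.0117 + 0.0371 = 0.08433
P(L|B) = 0.46·0.163 + 0.06·0.111 + 0.48·0.167 = 0.07498 + 0.00666 + 0.08016 = 0.1618
By total probability over the outer partition,
P(L) = 0.15·0.08433 + 0.85·0.1618
      = 0.0126495 + 0.13753 = 0.1501795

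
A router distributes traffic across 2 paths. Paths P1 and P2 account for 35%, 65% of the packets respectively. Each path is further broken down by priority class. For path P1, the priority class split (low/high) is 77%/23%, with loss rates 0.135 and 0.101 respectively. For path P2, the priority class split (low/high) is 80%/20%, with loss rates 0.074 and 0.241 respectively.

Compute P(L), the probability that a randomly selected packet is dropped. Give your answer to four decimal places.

0.1143

P(L|P1) = 0.77·0.135 + 0.23·0.101 = 0.10395 + 0.02323 = 0.12718
P(L|P2) = 0.8·0.074 + 0.2·0.241 = 0.0592 + 0.0482 = 0.1074
By total probability over the outer partition,
P(L) = 0.35·0.12718 + 0.65·0.1074
      = 0.044513 + 0.06981 = 0.114323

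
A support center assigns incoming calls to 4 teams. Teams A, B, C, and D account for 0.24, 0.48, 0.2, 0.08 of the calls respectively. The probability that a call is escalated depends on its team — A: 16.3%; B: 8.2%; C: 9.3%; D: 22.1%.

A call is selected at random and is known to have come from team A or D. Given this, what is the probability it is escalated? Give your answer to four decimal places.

0.1775

Let S = {A, D}.
P(S) = 0.24 + 0.08 = 0.32.
P(E ∩ S) = 0.163·0.24 + 0.221·0.08 = 0.03912 + 0.01768 = 0.0568.
P(E | S) = 0.0568 / 0.32 = 0.177500…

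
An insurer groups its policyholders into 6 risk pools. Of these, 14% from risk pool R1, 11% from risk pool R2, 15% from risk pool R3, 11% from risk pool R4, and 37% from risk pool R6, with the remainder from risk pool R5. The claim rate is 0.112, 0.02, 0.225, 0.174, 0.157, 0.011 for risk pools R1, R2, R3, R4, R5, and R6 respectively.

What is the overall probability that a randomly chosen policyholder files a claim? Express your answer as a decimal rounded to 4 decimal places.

0.0937

P(R5) = 1 − (0.14 + 0.11 + 0.15 + 0.11 + 0.37) = 0.12.
P(C) = P(C|R1)·P(R1) + P(C|R2)·P(R2) + P(C|R3)·P(R3) + P(C|R4)·P(R4) + P(C|R5)·P(R5) + P(C|R6)·P(R6)
      = 0.112·0.14 + 0.02·0.11 + 0.225·0.15 + 0.174·0.11 + 0.157·0.12 + 0.011·0.37
      = 0.01568 + 0.0022 + 0.03375 + 0.01914 + 0.01884 + 0.00407 = 0.09368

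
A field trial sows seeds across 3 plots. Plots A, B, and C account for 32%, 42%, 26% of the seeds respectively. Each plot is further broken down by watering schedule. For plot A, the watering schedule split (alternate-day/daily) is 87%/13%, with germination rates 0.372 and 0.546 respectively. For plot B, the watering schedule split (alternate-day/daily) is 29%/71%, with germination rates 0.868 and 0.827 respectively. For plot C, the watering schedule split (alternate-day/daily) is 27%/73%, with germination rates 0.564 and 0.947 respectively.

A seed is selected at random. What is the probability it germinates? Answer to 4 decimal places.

P(G) ≈ 0.6979

P(G|A) = 0.87·0.372 + 0.13·0.546 = 0.32364 + 0.07098 = 0.39462
P(G|B) = 0.29·0.868 + 0.71·0.827 = 0.25172 + 0.58717 = 0.83889
P(G|C) = 0.27·0.564 + 0.73·0.947 = 0.15228 + 0.69131 = 0.84359
By total probability over the outer partition,
P(G) = 0.32·0.39462 + 0.42·0.83889 + 0.26·0.84359
      = 0.1262784 + 0.3523338 + 0.2193334 = 0.6979456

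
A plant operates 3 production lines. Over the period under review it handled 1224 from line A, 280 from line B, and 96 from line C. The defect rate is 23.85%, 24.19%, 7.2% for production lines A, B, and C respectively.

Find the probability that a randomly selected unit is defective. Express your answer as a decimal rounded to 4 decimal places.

P(D) ≈ 0.2291

Total: 1224 + 280 + 96 = 1600.
P(A) = 1224/1600 = 0.765. P(B) = 280/1600 = 0.175. P(C) = 96/1600 = 0.06.
By the law of total probability,
P(D) = P(D|A)·P(A) + P(D|B)·P(B) + P(D|C)·P(C)
      = 0.2385·0.765 + 0.2419·0.175 + 0.072·0.06
      = 0.1824525 + 0.0423325 + 0.00432 = 0.229105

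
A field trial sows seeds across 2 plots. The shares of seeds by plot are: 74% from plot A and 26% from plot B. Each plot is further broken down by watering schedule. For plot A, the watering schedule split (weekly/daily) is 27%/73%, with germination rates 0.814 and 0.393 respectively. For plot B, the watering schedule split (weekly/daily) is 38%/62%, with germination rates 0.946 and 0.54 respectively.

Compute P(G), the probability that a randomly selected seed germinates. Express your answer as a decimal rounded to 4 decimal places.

P(G|A) = 0.27·0.814 + 0.73·0.393 = 0.21978 + 0.28689 = 0.50667
P(G|B) = 0.38·0.946 + 0.62·0.54 = 0.35948 + 0.3348 = 0.69428
By total probability over the outer partition,
P(G) = 0.74·0.50667 + 0.26·0.69428
      = 0.3749358 + 0.1805128 = 0.5554486

0.5554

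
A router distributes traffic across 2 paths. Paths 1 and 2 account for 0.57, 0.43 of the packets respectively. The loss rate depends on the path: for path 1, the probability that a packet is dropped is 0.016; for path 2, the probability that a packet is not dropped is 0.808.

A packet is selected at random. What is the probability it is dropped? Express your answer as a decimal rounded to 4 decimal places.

P(L) ≈ 0.0917

P(L|2) = 1 − 0.808 = 0.192.
P(L) = P(L|1)·P(1) + P(L|2)·P(2)
      = 0.016·0.57 + 0.192·0.43
      = 0.00912 + 0.08256 = 0.09168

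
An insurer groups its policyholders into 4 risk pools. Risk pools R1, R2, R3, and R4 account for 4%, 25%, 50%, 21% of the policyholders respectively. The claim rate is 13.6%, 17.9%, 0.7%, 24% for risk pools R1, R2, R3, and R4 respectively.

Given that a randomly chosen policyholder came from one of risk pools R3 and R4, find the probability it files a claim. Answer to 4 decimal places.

P(C|S) ≈ 0.0759

Let S = {R3, R4}.
P(S) = 0.5 + 0.21 = 0.71.
P(C ∩ S) = 0.007·0.5 + 0.24·0.21 = 0.0035 + 0.0504 = 0.0539.
P(C | S) = 0.0539 / 0.71 = 0.075915…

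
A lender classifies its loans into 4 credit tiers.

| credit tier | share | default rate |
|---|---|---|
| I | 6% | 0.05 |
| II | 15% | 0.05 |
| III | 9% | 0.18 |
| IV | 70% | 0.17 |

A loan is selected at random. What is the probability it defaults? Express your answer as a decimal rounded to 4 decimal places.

P(D) = P(D|I)·P(I) + P(D|II)·P(II) + P(D|III)·P(III) + P(D|IV)·P(IV)
      = 0.05·0.06 + 0.05·0.15 + 0.18·0.09 + 0.17·0.7
      = 0.003 + 0.0075 + 0.0162 + 0.119 = 0.1457

0.1457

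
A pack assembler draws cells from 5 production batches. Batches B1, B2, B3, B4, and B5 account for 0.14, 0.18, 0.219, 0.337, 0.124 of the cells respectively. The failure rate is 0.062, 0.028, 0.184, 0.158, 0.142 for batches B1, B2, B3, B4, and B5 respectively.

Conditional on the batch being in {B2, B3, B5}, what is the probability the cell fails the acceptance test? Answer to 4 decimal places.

P(F|S) ≈ 0.1204

Let S = {B2, B3, B5}.
P(S) = 0.18 + 0.219 + 0.124 = 0.523.
P(F ∩ S) = 0.028·0.18 + 0.184·0.219 + 0.142·0.124 = 0.00504 + 0.040296 + 0.017608 = 0.062944.
P(F | S) = 0.062944 / 0.523 = 0.120352…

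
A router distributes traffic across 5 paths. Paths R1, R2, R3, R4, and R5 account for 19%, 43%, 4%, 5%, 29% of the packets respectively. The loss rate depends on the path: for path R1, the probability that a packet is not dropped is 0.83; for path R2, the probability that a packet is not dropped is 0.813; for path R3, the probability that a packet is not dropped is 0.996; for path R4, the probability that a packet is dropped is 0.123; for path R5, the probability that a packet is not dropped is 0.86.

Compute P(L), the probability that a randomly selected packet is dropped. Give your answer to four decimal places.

P(L) ≈ 0.1596

P(L|R1) = 1 − 0.83 = 0.17.
P(L|R2) = 1 − 0.813 = 0.187.
P(L|R3) = 1 − 0.996 = 0.004.
P(L|R5) = 1 − 0.86 = 0.14.
Using total probability over the partition,
P(L) = P(L|R1)·P(R1) + P(L|R2)·P(R2) + P(L|R3)·P(R3) + P(L|R4)·P(R4) + P(L|R5)·P(R5)
      = 0.17·0.19 + 0.187·0.43 + 0.004·0.04 + 0.123·0.05 + 0.14·0.29
      = 0.0323 + 0.08041 + 0.00016 + 0.00615 + 0.0406 = 0.15962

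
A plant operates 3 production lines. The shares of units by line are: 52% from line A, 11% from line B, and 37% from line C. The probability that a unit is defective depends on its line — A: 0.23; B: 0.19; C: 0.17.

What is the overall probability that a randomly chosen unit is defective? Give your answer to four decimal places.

P(D) ≈ 0.2034

Summing over the partition,
P(D) = P(D|A)·P(A) + P(D|B)·P(B) + P(D|C)·P(C)
      = 0.23·0.52 + 0.19·0.11 + 0.17·0.37
      = 0.1196 + 0.0209 + 0.0629 = 0.2034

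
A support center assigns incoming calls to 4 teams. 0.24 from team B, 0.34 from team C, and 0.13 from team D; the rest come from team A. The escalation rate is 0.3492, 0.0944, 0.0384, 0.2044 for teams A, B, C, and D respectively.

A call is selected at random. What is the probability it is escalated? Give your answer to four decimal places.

P(E) ≈ 0.1636

P(A) = 1 − (0.24 + 0.34 + 0.13) = 0.29.
Using total probability over the partition,
P(E) = P(E|A)·P(A) + P(E|B)·P(B) + P(E|C)·P(C) + P(E|D)·P(D)
      = 0.3492·0.29 + 0.0944·0.24 + 0.0384·0.34 + 0.2044·0.13
      = 0.101268 + 0.022656 + 0.013056 + 0.026572 = 0.163552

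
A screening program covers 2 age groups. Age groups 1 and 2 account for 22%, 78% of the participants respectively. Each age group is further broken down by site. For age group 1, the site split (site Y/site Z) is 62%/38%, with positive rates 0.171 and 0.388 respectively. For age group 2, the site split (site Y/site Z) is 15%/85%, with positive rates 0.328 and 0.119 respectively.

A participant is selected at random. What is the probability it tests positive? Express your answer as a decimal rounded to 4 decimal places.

P(T|1) = 0.62·0.171 + 0.38·0.388 = 0.10602 + 0.14744 = 0.25346
P(T|2) = 0.15·0.328 + 0.85·0.119 = 0.0492 + 0.10115 = 0.15035
Then overall,
P(T) = 0.22·0.25346 + 0.78·0.15035
      = 0.0557612 + 0.117273 = 0.1730342

P(T) ≈ 0.1730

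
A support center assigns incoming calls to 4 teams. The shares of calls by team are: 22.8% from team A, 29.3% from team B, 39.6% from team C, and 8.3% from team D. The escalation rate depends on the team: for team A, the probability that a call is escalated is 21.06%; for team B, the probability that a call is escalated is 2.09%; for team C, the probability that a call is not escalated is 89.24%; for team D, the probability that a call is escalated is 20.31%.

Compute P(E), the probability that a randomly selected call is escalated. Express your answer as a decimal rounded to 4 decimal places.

0.1136

P(E|C) = 1 − 0.8924 = 0.1076.
Using total probability over the partition,
P(E) = P(E|A)·P(A) + P(E|B)·P(B) + P(E|C)·P(C) + P(E|D)·P(D)
      = 0.2106·0.228 + 0.0209·0.293 + 0.1076·0.396 + 0.2031·0.083
      = 0.0480168 + 0.0061237 + 0.0426096 + 0.0168573 = 0.1136074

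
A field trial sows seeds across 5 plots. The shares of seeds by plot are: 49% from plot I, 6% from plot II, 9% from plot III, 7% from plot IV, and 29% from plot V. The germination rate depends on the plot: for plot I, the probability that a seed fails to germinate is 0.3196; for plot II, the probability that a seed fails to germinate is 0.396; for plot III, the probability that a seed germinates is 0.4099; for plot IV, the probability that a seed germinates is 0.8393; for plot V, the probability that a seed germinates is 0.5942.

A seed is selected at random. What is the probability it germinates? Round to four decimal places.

0.6376

P(G|I) = 1 − 0.3196 = 0.6804.
P(G|II) = 1 − 0.396 = 0.604.
Using total probability over the partition,
P(G) = P(G|I)·P(I) + P(G|II)·P(II) + P(G|III)·P(III) + P(G|IV)·P(IV) + P(G|V)·P(V)
      = 0.6804·0.49 + 0.604·0.06 + 0.4099·0.09 + 0.8393·0.07 + 0.5942·0.29
      = 0.333396 + 0.03624 + 0.036891 + 0.058751 + 0.172318 = 0.637596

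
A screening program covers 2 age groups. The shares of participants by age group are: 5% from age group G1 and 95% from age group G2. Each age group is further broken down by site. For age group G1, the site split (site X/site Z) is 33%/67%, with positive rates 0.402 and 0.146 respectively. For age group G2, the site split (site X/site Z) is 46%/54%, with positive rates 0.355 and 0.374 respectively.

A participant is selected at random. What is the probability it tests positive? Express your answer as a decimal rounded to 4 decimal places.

P(T|G1) = 0.33·0.402 + 0.67·0.146 = 0.13266 + 0.09782 = 0.23048
P(T|G2) = 0.46·0.355 + 0.54·0.374 = 0.1633 + 0.20196 = 0.36526
Then overall,
P(T) = 0.05·0.23048 + 0.95·0.36526
      = 0.011524 + 0.346997 = 0.358521

P(T) ≈ 0.3585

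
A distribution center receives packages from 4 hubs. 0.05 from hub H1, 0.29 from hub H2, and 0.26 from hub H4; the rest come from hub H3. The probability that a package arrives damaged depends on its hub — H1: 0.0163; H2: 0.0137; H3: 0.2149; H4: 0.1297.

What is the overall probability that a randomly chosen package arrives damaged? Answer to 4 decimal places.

P(H3) = 1 − (0.05 + 0.29 + 0.26) = 0.4.
P(D) = P(D|H1)·P(H1) + P(D|H2)·P(H2) + P(D|H3)·P(H3) + P(D|H4)·P(H4)
      = 0.0163·0.05 + 0.0137·0.29 + 0.2149·0.4 + 0.1297·0.26
      = 0.000815 + 0.003973 + 0.08596 + 0.033722 = 0.12447

0.1245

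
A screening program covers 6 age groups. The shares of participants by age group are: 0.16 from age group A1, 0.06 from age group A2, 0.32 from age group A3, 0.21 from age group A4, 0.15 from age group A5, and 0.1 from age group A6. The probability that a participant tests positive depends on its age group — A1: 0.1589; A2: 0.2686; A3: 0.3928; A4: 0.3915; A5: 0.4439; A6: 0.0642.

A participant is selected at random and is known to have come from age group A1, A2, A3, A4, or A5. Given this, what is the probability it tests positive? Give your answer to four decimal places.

Let S = {A1, A2, A3, A4, A5}.
P(S) = 0.16 + 0.06 + 0.32 + 0.21 + 0.15 = 0.9.
P(T ∩ S) = 0.1589·0.16 + 0.2686·0.06 + 0.3928·0.32 + 0.3915·0.21 + 0.4439·0.15 = 0.025424 + 0.016116 + 0.125696 + 0.082215 + 0.066585 = 0.316036.
P(T | S) = 0.316036 / 0.9 = 0.351151…

P(T|S) ≈ 0.3512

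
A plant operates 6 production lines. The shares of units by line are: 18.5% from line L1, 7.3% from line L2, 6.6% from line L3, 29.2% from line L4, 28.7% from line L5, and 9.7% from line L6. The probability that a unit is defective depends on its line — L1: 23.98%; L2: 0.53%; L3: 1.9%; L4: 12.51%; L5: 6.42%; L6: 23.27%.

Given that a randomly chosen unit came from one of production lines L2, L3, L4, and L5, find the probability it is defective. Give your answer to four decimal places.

Let S = {L2, L3, L4, L5}.
P(S) = 0.073 + 0.066 + 0.292 + 0.287 = 0.718.
P(D ∩ S) = 0.0053·0.073 + 0.019·0.066 + 0.1251·0.292 + 0.0642·0.287 = 0.0003869 + 0.001254 + 0.0365292 + 0.0184254 = 0.0565955.
P(D | S) = 0.0565955 / 0.718 = 0.078824…

0.0788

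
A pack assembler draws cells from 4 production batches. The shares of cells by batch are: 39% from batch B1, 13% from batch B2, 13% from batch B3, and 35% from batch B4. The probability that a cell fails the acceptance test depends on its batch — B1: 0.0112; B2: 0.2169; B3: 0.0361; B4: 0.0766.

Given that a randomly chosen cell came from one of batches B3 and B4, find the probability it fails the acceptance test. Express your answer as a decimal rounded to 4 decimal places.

Let S = {B3, B4}.
P(S) = 0.13 + 0.35 = 0.48.
P(F ∩ S) = 0.0361·0.13 + 0.0766·0.35 = 0.004693 + 0.02681 = 0.031503.
P(F | S) = 0.031503 / 0.48 = 0.065631…

0.0656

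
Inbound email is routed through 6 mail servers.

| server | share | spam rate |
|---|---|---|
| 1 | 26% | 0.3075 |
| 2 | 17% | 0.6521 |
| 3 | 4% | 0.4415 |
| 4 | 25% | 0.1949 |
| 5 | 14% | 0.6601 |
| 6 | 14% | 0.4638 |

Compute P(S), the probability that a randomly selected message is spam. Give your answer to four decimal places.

0.4145

Summing over the partition,
P(S) = P(S|1)·P(1) + P(S|2)·P(2) + P(S|3)·P(3) + P(S|4)·P(4) + P(S|5)·P(5) + P(S|6)·P(6)
      = 0.3075·0.26 + 0.6521·0.17 + 0.4415·0.04 + 0.1949·0.25 + 0.6601·0.14 + 0.4638·0.14
      = 0.07995 + 0.110857 + 0.01766 + 0.048725 + 0.092414 + 0.064932 = 0.414538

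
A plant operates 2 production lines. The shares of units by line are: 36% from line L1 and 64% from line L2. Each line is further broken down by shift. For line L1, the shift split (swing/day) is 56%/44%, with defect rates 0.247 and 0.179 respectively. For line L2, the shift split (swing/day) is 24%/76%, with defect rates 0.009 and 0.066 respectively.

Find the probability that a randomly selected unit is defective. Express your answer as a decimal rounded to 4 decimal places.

P(D|L1) = 0.56·0.247 + 0.44·0.179 = 0.13832 + 0.07876 = 0.21708
P(D|L2) = 0.24·0.009 + 0.76·0.066 = 0.00216 + 0.05016 = 0.05232
Then overall,
P(D) = 0.36·0.21708 + 0.64·0.05232
      = 0.0781488 + 0.0334848 = 0.1116336

P(D) ≈ 0.1116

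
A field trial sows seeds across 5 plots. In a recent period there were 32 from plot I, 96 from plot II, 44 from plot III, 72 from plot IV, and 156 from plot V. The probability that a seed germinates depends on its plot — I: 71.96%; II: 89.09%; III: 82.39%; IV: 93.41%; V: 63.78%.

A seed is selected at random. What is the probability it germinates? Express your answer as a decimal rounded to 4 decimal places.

Total: 32 + 96 + 44 + 72 + 156 = 400.
P(I) = 32/400 = 0.08. P(II) = 96/400 = 0.24. P(III) = 44/400 = 0.11. P(IV) = 72/400 = 0.18. P(V) = 156/400 = 0.39.
P(G) = P(G|I)·P(I) + P(G|II)·P(II) + P(G|III)·P(III) + P(G|IV)·P(IV) + P(G|V)·P(V)
      = 0.7196·0.08 + 0.8909·0.24 + 0.8239·0.11 + 0.9341·0.18 + 0.6378·0.39
      = 0.057568 + 0.213816 + 0.090629 + 0.168138 + 0.248742 = 0.778893

P(G) ≈ 0.7789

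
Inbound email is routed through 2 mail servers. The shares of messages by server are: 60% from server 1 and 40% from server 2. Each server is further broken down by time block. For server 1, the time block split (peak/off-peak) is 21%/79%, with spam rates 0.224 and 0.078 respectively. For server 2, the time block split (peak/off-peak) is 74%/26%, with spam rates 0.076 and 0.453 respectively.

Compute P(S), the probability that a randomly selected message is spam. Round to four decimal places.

P(S|1) = 0.21·0.224 + 0.79·0.078 = 0.04704 + 0.06162 = 0.10866
P(S|2) = 0.74·0.076 + 0.26·0.453 = 0.05624 + 0.11778 = 0.17402
Then overall,
P(S) = 0.6·0.10866 + 0.4·0.17402
      = 0.065196 + 0.069608 = 0.134804

0.1348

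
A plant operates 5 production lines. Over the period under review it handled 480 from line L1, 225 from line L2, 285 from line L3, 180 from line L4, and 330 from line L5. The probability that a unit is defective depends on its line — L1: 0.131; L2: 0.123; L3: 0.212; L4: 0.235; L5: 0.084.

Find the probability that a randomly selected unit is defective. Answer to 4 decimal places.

0.1473

Total: 480 + 225 + 285 + 180 + 330 = 1500.
P(L1) = 480/1500 = 0.32. P(L2) = 225/1500 = 0.15. P(L3) = 285/1500 = 0.19. P(L4) = 180/1500 = 0.12. P(L5) = 330/1500 = 0.22.
P(D) = P(D|L1)·P(L1) + P(D|L2)·P(L2) + P(D|L3)·P(L3) + P(D|L4)·P(L4) + P(D|L5)·P(L5)
      = 0.131·0.32 + 0.123·0.15 + 0.212·0.19 + 0.235·0.12 + 0.084·0.22
      = 0.04192 + 0.01845 + 0.04028 + 0.0282 + 0.01848 = 0.14733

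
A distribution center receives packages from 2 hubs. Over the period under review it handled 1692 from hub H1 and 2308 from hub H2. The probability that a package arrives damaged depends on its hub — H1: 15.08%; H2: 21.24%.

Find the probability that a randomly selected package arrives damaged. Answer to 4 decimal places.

P(D) ≈ 0.1863

Total: 1692 + 2308 = 4000.
P(H1) = 1692/4000 = 0.423. P(H2) = 2308/4000 = 0.577.
Using total probability over the partition,
P(D) = P(D|H1)·P(H1) + P(D|H2)·P(H2)
      = 0.1508·0.423 + 0.2124·0.577
      = 0.0637884 + 0.1225548 = 0.1863432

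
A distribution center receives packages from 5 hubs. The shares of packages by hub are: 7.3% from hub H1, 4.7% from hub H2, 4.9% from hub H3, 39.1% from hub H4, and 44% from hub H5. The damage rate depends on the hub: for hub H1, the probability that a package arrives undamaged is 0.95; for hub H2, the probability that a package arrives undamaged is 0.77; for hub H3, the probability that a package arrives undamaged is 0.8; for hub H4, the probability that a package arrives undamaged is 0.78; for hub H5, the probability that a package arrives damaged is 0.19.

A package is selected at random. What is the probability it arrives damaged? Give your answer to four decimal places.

P(D) ≈ 0.1939

P(D|H1) = 1 − 0.95 = 0.05.
P(D|H2) = 1 − 0.77 = 0.23.
P(D|H3) = 1 − 0.8 = 0.2.
P(D|H4) = 1 − 0.78 = 0.22.
P(D) = P(D|H1)·P(H1) + P(D|H2)·P(H2) + P(D|H3)·P(H3) + P(D|H4)·P(H4) + P(D|H5)·P(H5)
      = 0.05·0.073 + 0.23·0.047 + 0.2·0.049 + 0.22·0.391 + 0.19·0.44
      = 0.00365 + 0.01081 + 0.0098 + 0.08602 + 0.0836 = 0.19388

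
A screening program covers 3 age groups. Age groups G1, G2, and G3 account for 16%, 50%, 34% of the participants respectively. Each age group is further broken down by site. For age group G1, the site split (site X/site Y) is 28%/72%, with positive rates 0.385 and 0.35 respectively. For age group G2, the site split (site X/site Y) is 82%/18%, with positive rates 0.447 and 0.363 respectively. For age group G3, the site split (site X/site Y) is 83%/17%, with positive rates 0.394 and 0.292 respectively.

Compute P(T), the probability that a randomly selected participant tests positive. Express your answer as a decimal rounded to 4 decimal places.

0.4016

P(T|G1) = 0.28·0.385 + 0.72·0.35 = 0.1078 + 0.252 = 0.3598
P(T|G2) = 0.82·0.447 + 0.18·0.363 = 0.36654 + 0.06534 = 0.43188
P(T|G3) = 0.83·0.394 + 0.17·0.292 = 0.32702 + 0.04964 = 0.37666
By total probability over the outer partition,
P(T) = 0.16·0.3598 + 0.5·0.43188 + 0.34·0.37666
      = 0.057568 + 0.21594 + 0.1280644 = 0.4015724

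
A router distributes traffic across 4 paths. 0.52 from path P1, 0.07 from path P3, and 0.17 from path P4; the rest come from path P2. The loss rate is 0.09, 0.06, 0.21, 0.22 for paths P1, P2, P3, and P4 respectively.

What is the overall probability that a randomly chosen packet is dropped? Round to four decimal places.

P(P2) = 1 − (0.52 + 0.07 + 0.17) = 0.24.
P(L) = P(L|P1)·P(P1) + P(L|P2)·P(P2) + P(L|P3)·P(P3) + P(L|P4)·P(P4)
      = 0.09·0.52 + 0.06·0.24 + 0.21·0.07 + 0.22·0.17
      = 0.0468 + 0.0144 + 0.0147 + 0.0374 = 0.1133

P(L) ≈ 0.1133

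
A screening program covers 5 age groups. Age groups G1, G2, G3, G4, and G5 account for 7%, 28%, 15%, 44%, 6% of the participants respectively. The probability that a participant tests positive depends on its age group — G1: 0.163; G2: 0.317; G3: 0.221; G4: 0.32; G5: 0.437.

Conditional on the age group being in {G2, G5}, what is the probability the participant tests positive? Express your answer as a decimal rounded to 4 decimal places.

Let S = {G2, G5}.
P(S) = 0.28 + 0.06 = 0.34.
P(T ∩ S) = 0.317·0.28 + 0.437·0.06 = 0.08876 + 0.02622 = 0.11498.
P(T | S) = 0.11498 / 0.34 = 0.338176…

0.3382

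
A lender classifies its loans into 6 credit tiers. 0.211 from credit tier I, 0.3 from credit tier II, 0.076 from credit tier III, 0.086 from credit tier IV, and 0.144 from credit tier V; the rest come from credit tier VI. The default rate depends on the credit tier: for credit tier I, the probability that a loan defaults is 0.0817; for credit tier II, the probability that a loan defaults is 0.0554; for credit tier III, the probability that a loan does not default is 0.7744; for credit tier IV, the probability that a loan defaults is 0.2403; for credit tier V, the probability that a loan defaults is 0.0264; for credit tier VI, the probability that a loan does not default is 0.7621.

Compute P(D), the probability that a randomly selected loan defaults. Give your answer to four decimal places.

P(VI) = 1 − (0.211 + 0.3 + 0.076 + 0.086 + 0.144) = 0.183.
P(D|III) = 1 − 0.7744 = 0.2256.
P(D|VI) = 1 − 0.7621 = 0.2379.
P(D) = P(D|I)·P(I) + P(D|II)·P(II) + P(D|III)·P(III) + P(D|IV)·P(IV) + P(D|V)·P(V) + P(D|VI)·P(VI)
      = 0.0817·0.211 + 0.0554·0.3 + 0.2256·0.076 + 0.2403·0.086 + 0.0264·0.144 + 0.2379·0.183
      = 0.0172387 + 0.01662 + 0.0171456 + 0.0206658 + 0.0038016 + 0.0435357 = 0.1190074

P(D) ≈ 0.1190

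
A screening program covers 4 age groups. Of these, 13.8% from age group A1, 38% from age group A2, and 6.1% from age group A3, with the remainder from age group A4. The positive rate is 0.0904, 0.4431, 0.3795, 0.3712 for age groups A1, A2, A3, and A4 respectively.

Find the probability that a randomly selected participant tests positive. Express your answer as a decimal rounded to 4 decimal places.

0.3603

P(A4) = 1 − (0.138 + 0.38 + 0.061) = 0.421.
By the law of total probability,
P(T) = P(T|A1)·P(A1) + P(T|A2)·P(A2) + P(T|A3)·P(A3) + P(T|A4)·P(A4)
      = 0.0904·0.138 + 0.4431·0.38 + 0.3795·0.061 + 0.3712·0.421
      = 0.0124752 + 0.168378 + 0.0231495 + 0.1562752 = 0.3602779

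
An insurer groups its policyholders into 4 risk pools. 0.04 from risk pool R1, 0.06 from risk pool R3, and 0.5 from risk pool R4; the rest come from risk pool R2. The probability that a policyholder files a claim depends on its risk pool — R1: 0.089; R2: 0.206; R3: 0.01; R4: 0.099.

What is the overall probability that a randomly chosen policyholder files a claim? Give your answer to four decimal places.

P(C) ≈ 0.1361

P(R2) = 1 − (0.04 + 0.06 + 0.5) = 0.4.
By the law of total probability,
P(C) = P(C|R1)·P(R1) + P(C|R2)·P(R2) + P(C|R3)·P(R3) + P(C|R4)·P(R4)
      = 0.089·0.04 + 0.206·0.4 + 0.01·0.06 + 0.099·0.5
      = 0.00356 + 0.0824 + 0.0006 + 0.0495 = 0.13606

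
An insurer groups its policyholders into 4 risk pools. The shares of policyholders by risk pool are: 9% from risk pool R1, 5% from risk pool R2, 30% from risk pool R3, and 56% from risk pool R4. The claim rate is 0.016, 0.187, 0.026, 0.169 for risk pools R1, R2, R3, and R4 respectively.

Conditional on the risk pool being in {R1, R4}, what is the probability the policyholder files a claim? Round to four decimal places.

0.1478

Let S = {R1, R4}.
P(S) = 0.09 + 0.56 = 0.65.
P(C ∩ S) = 0.016·0.09 + 0.169·0.56 = 0.00144 + 0.09464 = 0.09608.
P(C | S) = 0.09608 / 0.65 = 0.147815…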